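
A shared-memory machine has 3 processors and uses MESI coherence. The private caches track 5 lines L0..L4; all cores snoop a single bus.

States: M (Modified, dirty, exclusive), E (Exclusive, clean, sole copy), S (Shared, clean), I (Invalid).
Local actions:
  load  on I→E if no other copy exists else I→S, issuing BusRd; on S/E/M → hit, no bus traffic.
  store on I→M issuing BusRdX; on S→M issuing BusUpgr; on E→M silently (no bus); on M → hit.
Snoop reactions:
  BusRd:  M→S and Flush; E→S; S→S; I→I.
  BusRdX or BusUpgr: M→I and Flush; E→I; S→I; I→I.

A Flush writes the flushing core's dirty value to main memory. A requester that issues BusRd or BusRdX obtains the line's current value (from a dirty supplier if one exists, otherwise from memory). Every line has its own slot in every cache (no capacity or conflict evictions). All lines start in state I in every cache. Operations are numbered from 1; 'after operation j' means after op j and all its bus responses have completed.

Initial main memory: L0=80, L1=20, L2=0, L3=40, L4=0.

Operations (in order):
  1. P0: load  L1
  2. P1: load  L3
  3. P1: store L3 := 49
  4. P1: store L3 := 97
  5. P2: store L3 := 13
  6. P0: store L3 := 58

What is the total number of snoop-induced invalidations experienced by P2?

invalidations = 1

step 1: P0: load  L1  ⟶  EII  (L1)  txn=BusRd  M[L1]=20
step 2: P1: load  L3  ⟶  IEI  (L3)  txn=BusRd  M[L3]=40
step 3: P1: store L3 := 49  ⟶  IMI  (L3)  txn=∅  M[L3]=40
step 4: P1: store L3 := 97  ⟶  IMI  (L3)  txn=∅  M[L3]=40
step 5: P2: store L3 := 13  ⟶  IIM  (L3)  txn=BusRdX+Flush  M[L3]=97
step 6: P0: store L3 := 58  ⟶  MII  (L3)  txn=BusRdX+Flush  M[L3]=13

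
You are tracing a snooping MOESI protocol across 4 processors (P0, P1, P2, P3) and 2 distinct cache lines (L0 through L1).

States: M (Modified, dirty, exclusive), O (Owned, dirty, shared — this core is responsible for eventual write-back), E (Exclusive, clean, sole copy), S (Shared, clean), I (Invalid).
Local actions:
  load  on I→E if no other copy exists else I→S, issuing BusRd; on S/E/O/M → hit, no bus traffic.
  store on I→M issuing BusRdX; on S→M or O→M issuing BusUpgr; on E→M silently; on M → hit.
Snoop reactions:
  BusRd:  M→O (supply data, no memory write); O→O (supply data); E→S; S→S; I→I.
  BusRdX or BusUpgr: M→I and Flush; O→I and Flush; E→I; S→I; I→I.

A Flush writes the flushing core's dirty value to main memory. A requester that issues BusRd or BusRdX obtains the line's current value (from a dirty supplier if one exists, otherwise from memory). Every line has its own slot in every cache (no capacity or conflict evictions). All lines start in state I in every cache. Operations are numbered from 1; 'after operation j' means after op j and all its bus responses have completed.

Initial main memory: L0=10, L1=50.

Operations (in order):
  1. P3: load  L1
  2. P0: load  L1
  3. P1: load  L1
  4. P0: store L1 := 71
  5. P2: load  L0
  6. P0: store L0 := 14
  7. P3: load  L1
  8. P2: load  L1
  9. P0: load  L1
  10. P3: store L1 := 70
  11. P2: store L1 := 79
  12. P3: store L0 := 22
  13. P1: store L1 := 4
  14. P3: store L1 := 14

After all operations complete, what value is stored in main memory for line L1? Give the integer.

memory[L1] = 4

1. P3: load  L1  bus=[BusRd]  L1: P0=I P1=I P2=I P3=E  mem[L1]=50
2. P0: load  L1  bus=[BusRd]  L1: P0=S P1=I P2=I P3=S  mem[L1]=50
3. P1: load  L1  bus=[BusRd]  L1: P0=S P1=S P2=I P3=S  mem[L1]=50
4. P0: store L1 := 71  bus=[BusUpgr]  L1: P0=M P1=I P2=I P3=I  mem[L1]=50
5. P2: load  L0  bus=[BusRd]  L0: P0=I P1=I P2=E P3=I  mem[L0]=10
6. P0: store L0 := 14  bus=[BusRdX]  L0: P0=M P1=I P2=I P3=I  mem[L0]=10
7. P3: load  L1  bus=[BusRd]  L1: P0=O P1=I P2=I P3=S  mem[L1]=50
8. P2: load  L1  bus=[BusRd]  L1: P0=O P1=I P2=S P3=S  mem[L1]=50
9. P0: load  L1  bus=[-]  L1: P0=O P1=I P2=S P3=S  mem[L1]=50
10. P3: store L1 := 70  bus=[BusUpgr,Flush]  L1: P0=I P1=I P2=I P3=M  mem[L1]=71
11. P2: store L1 := 79  bus=[BusRdX,Flush]  L1: P0=I P1=I P2=M P3=I  mem[L1]=70
12. P3: store L0 := 22  bus=[BusRdX,Flush]  L0: P0=I P1=I P2=I P3=M  mem[L0]=14
13. P1: store L1 := 4  bus=[BusRdX,Flush]  L1: P0=I P1=M P2=I P3=I  mem[L1]=79
14. P3: store L1 := 14  bus=[BusRdX,Flush]  L1: P0=I P1=I P2=I P3=M  mem[L1]=4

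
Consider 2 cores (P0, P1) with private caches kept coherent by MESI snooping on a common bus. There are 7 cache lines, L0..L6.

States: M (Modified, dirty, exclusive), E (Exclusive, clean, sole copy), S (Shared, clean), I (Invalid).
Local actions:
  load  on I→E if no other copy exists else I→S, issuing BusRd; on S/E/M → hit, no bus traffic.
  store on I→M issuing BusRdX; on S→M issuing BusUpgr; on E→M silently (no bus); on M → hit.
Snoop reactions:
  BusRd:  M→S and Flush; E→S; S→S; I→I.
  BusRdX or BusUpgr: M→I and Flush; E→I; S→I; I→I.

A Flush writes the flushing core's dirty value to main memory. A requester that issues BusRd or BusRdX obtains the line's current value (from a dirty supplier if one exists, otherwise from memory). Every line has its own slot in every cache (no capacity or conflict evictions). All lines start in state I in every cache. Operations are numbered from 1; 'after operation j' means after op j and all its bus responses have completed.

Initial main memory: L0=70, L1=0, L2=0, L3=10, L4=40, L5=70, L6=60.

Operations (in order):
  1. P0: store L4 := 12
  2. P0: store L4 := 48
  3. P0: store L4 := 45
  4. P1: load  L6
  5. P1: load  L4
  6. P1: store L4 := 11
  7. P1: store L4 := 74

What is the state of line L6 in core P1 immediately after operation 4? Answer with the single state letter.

  op1 P0: store L4 := 12 → M/I on L4; bus BusRdX; mem=40
  op2 P0: store L4 := 48 → M/I on L4; bus (none); mem=40
  op3 P0: store L4 := 45 → M/I on L4; bus (none); mem=40
  op4 P1: load  L6 → I/E on L6; bus BusRd; mem=60
  op5 P1: load  L4 → S/S on L4; bus BusRd Flush; mem=45
  op6 P1: store L4 := 11 → I/M on L4; bus BusUpgr; mem=45
  op7 P1: store L4 := 74 → I/M on L4; bus (none); mem=45

state = E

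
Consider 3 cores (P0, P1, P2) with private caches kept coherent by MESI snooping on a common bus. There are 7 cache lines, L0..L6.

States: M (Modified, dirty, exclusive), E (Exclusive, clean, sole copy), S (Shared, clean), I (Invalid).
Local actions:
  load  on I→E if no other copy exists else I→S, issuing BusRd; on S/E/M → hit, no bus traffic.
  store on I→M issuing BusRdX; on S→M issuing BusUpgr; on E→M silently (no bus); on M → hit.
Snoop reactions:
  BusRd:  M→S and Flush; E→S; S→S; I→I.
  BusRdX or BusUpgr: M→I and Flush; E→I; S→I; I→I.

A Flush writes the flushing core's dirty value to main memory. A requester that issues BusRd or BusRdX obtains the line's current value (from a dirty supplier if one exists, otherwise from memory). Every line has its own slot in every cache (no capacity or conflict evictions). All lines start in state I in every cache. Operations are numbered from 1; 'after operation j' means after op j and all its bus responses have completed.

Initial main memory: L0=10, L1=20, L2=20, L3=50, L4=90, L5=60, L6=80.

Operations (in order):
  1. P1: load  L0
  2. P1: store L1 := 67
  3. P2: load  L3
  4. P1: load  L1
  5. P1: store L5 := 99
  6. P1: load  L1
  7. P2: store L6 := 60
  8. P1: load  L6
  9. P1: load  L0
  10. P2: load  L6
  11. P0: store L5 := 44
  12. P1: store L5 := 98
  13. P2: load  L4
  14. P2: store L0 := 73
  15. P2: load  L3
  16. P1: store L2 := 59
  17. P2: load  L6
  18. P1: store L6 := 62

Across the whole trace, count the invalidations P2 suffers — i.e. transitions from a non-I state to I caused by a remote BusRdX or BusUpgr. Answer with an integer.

1. P1: load  L0  bus=[BusRd]  L0: P0=I P1=E P2=I  mem[L0]=10
2. P1: store L1 := 67  bus=[BusRdX]  L1: P0=I P1=M P2=I  mem[L1]=20
3. P2: load  L3  bus=[BusRd]  L3: P0=I P1=I P2=E  mem[L3]=50
4. P1: load  L1  bus=[-]  L1: P0=I P1=M P2=I  mem[L1]=20
5. P1: store L5 := 99  bus=[BusRdX]  L5: P0=I P1=M P2=I  mem[L5]=60
6. P1: load  L1  bus=[-]  L1: P0=I P1=M P2=I  mem[L1]=20
7. P2: store L6 := 60  bus=[BusRdX]  L6: P0=I P1=I P2=M  mem[L6]=80
8. P1: load  L6  bus=[BusRd,Flush]  L6: P0=I P1=S P2=S  mem[L6]=60
9. P1: load  L0  bus=[-]  L0: P0=I P1=E P2=I  mem[L0]=10
10. P2: load  L6  bus=[-]  L6: P0=I P1=S P2=S  mem[L6]=60
11. P0: store L5 := 44  bus=[BusRdX,Flush]  L5: P0=M P1=I P2=I  mem[L5]=99
12. P1: store L5 := 98  bus=[BusRdX,Flush]  L5: P0=I P1=M P2=I  mem[L5]=44
13. P2: load  L4  bus=[BusRd]  L4: P0=I P1=I P2=E  mem[L4]=90
14. P2: store L0 := 73  bus=[BusRdX]  L0: P0=I P1=I P2=M  mem[L0]=10
15. P2: load  L3  bus=[-]  L3: P0=I P1=I P2=E  mem[L3]=50
16. P1: store L2 := 59  bus=[BusRdX]  L2: P0=I P1=M P2=I  mem[L2]=20
17. P2: load  L6  bus=[-]  L6: P0=I P1=S P2=S  mem[L6]=60
18. P1: store L6 := 62  bus=[BusUpgr]  L6: P0=I P1=M P2=I  mem[L6]=60

invalidations = 1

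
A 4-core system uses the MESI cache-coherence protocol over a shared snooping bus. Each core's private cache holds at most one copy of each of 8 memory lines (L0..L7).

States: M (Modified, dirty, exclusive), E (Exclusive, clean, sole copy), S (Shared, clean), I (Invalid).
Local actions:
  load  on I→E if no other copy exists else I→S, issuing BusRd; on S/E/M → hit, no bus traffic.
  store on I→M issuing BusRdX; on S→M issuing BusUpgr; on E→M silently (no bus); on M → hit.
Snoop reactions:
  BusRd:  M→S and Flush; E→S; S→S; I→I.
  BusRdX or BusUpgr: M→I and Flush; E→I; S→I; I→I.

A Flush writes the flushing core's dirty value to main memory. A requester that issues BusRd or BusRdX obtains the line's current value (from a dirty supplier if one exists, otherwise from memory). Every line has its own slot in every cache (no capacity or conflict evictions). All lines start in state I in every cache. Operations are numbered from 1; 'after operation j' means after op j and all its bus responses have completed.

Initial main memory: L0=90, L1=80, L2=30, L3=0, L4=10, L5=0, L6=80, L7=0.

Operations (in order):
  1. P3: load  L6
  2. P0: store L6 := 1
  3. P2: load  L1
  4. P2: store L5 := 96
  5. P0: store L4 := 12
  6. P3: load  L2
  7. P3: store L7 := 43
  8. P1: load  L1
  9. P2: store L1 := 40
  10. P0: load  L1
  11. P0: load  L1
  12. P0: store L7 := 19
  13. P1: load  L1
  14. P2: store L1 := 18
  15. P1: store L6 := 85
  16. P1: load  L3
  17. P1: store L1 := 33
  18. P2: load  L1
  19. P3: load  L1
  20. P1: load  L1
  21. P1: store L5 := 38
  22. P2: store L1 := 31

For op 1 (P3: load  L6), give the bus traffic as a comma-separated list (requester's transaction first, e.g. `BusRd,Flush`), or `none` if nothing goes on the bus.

1. P3: load  L6  bus=[BusRd]  L6: P0=I P1=I P2=I P3=E  mem[L6]=80
2. P0: store L6 := 1  bus=[BusRdX]  L6: P0=M P1=I P2=I P3=I  mem[L6]=80
3. P2: load  L1  bus=[BusRd]  L1: P0=I P1=I P2=E P3=I  mem[L1]=80
4. P2: store L5 := 96  bus=[BusRdX]  L5: P0=I P1=I P2=M P3=I  mem[L5]=0
5. P0: store L4 := 12  bus=[BusRdX]  L4: P0=M P1=I P2=I P3=I  mem[L4]=10
6. P3: load  L2  bus=[BusRd]  L2: P0=I P1=I P2=I P3=E  mem[L2]=30
7. P3: store L7 := 43  bus=[BusRdX]  L7: P0=I P1=I P2=I P3=M  mem[L7]=0
8. P1: load  L1  bus=[BusRd]  L1: P0=I P1=S P2=S P3=I  mem[L1]=80
9. P2: store L1 := 40  bus=[BusUpgr]  L1: P0=I P1=I P2=M P3=I  mem[L1]=80
10. P0: load  L1  bus=[BusRd,Flush]  L1: P0=S P1=I P2=S P3=I  mem[L1]=40
11. P0: load  L1  bus=[-]  L1: P0=S P1=I P2=S P3=I  mem[L1]=40
12. P0: store L7 := 19  bus=[BusRdX,Flush]  L7: P0=M P1=I P2=I P3=I  mem[L7]=43
13. P1: load  L1  bus=[BusRd]  L1: P0=S P1=S P2=S P3=I  mem[L1]=40
14. P2: store L1 := 18  bus=[BusUpgr]  L1: P0=I P1=I P2=M P3=I  mem[L1]=40
15. P1: store L6 := 85  bus=[BusRdX,Flush]  L6: P0=I P1=M P2=I P3=I  mem[L6]=1
16. P1: load  L3  bus=[BusRd]  L3: P0=I P1=E P2=I P3=I  mem[L3]=0
17. P1: store L1 := 33  bus=[BusRdX,Flush]  L1: P0=I P1=M P2=I P3=I  mem[L1]=18
18. P2: load  L1  bus=[BusRd,Flush]  L1: P0=I P1=S P2=S P3=I  mem[L1]=33
19. P3: load  L1  bus=[BusRd]  L1: P0=I P1=S P2=S P3=S  mem[L1]=33
20. P1: load  L1  bus=[-]  L1: P0=I P1=S P2=S P3=S  mem[L1]=33
21. P1: store L5 := 38  bus=[BusRdX,Flush]  L5: P0=I P1=M P2=I P3=I  mem[L5]=96
22. P2: store L1 := 31  bus=[BusUpgr]  L1: P0=I P1=I P2=M P3=I  mem[L1]=33

bus = BusRd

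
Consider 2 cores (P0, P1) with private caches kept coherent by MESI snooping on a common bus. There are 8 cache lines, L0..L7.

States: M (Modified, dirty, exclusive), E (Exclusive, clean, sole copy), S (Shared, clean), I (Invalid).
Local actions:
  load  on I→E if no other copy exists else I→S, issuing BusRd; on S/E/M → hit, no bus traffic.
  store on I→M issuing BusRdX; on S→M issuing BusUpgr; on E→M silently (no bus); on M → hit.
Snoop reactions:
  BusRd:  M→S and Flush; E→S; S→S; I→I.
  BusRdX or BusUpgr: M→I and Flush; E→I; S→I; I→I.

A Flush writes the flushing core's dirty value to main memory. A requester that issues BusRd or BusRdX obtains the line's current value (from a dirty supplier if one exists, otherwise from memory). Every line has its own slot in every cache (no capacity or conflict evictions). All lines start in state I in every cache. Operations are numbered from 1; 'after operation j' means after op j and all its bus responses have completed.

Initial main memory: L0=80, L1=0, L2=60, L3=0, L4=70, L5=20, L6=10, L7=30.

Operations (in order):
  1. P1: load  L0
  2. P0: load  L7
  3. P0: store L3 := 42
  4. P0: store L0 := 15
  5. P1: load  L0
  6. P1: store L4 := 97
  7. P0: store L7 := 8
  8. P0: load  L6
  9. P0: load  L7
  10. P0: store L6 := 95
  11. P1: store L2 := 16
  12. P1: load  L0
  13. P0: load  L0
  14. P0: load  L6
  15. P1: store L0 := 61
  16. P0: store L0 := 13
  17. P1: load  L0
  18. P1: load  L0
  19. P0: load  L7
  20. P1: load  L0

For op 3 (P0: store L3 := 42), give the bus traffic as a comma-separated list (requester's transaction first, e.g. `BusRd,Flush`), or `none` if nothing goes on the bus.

bus = BusRdX

  op1 P1: load  L0 → I/E on L0; bus BusRd; mem=80
  op2 P0: load  L7 → E/I on L7; bus BusRd; mem=30
  op3 P0: store L3 := 42 → M/I on L3; bus BusRdX; mem=0
  op4 P0: store L0 := 15 → M/I on L0; bus BusRdX; mem=80
  op5 P1: load  L0 → S/S on L0; bus BusRd Flush; mem=15
  op6 P1: store L4 := 97 → I/M on L4; bus BusRdX; mem=70
  op7 P0: store L7 := 8 → M/I on L7; bus (none); mem=30
  op8 P0: load  L6 → E/I on L6; bus BusRd; mem=10
  op9 P0: load  L7 → M/I on L7; bus (none); mem=30
  op10 P0: store L6 := 95 → M/I on L6; bus (none); mem=10
  op11 P1: store L2 := 16 → I/M on L2; bus BusRdX; mem=60
  op12 P1: load  L0 → S/S on L0; bus (none); mem=15
  op13 P0: load  L0 → S/S on L0; bus (none); mem=15
  op14 P0: load  L6 → M/I on L6; bus (none); mem=10
  op15 P1: store L0 := 61 → I/M on L0; bus BusUpgr; mem=15
  op16 P0: store L0 := 13 → M/I on L0; bus BusRdX Flush; mem=61
  op17 P1: load  L0 → S/S on L0; bus BusRd Flush; mem=13
  op18 P1: load  L0 → S/S on L0; bus (none); mem=13
  op19 P0: load  L7 → M/I on L7; bus (none); mem=30
  op20 P1: load  L0 → S/S on L0; bus (none); mem=13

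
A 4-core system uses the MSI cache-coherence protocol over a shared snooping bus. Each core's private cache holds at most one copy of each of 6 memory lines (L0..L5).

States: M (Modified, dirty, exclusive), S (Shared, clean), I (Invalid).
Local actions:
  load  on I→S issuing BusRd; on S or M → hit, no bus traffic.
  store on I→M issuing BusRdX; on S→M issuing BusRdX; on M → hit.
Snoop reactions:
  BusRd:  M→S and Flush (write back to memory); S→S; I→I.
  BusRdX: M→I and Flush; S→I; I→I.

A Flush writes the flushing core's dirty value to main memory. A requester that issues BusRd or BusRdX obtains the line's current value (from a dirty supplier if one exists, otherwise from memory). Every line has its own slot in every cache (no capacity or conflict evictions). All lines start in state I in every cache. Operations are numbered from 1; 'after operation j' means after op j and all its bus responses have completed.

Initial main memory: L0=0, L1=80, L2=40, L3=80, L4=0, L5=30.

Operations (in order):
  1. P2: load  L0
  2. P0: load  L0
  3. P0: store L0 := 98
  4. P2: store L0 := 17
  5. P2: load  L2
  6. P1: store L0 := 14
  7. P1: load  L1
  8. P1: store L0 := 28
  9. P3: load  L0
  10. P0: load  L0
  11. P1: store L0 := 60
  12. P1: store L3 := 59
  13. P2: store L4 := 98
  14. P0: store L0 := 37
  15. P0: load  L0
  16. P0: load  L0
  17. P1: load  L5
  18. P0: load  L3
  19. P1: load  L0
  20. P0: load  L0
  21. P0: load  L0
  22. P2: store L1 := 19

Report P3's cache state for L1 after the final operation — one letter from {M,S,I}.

[1] P2: load  L0 | P0:I, P1:I, P2:S(0), P3:I | bus: BusRd
[2] P0: load  L0 | P0:S(0), P1:I, P2:S(0), P3:I | bus: BusRd
[3] P0: store L0 := 98 | P0:M(98), P1:I, P2:I, P3:I | bus: BusRdX
[4] P2: store L0 := 17 | P0:I, P1:I, P2:M(17), P3:I | bus: BusRdX,Flush
[5] P2: load  L2 | P0:I, P1:I, P2:S(40), P3:I | bus: BusRd
[6] P1: store L0 := 14 | P0:I, P1:M(14), P2:I, P3:I | bus: BusRdX,Flush
[7] P1: load  L1 | P0:I, P1:S(80), P2:I, P3:I | bus: BusRd
[8] P1: store L0 := 28 | P0:I, P1:M(28), P2:I, P3:I | bus: none
[9] P3: load  L0 | P0:I, P1:S(28), P2:I, P3:S(28) | bus: BusRd,Flush
[10] P0: load  L0 | P0:S(28), P1:S(28), P2:I, P3:S(28) | bus: BusRd
[11] P1: store L0 := 60 | P0:I, P1:M(60), P2:I, P3:I | bus: BusRdX
[12] P1: store L3 := 59 | P0:I, P1:M(59), P2:I, P3:I | bus: BusRdX
[13] P2: store L4 := 98 | P0:I, P1:I, P2:M(98), P3:I | bus: BusRdX
[14] P0: store L0 := 37 | P0:M(37), P1:I, P2:I, P3:I | bus: BusRdX,Flush
[15] P0: load  L0 | P0:M(37), P1:I, P2:I, P3:I | bus: none
[16] P0: load  L0 | P0:M(37), P1:I, P2:I, P3:I | bus: none
[17] P1: load  L5 | P0:I, P1:S(30), P2:I, P3:I | bus: BusRd
[18] P0: load  L3 | P0:S(59), P1:S(59), P2:I, P3:I | bus: BusRd,Flush
[19] P1: load  L0 | P0:S(37), P1:S(37), P2:I, P3:I | bus: BusRd,Flush
[20] P0: load  L0 | P0:S(37), P1:S(37), P2:I, P3:I | bus: none
[21] P0: load  L0 | P0:S(37), P1:S(37), P2:I, P3:I | bus: none
[22] P2: store L1 := 19 | P0:I, P1:I, P2:M(19), P3:I | bus: BusRdX

state = I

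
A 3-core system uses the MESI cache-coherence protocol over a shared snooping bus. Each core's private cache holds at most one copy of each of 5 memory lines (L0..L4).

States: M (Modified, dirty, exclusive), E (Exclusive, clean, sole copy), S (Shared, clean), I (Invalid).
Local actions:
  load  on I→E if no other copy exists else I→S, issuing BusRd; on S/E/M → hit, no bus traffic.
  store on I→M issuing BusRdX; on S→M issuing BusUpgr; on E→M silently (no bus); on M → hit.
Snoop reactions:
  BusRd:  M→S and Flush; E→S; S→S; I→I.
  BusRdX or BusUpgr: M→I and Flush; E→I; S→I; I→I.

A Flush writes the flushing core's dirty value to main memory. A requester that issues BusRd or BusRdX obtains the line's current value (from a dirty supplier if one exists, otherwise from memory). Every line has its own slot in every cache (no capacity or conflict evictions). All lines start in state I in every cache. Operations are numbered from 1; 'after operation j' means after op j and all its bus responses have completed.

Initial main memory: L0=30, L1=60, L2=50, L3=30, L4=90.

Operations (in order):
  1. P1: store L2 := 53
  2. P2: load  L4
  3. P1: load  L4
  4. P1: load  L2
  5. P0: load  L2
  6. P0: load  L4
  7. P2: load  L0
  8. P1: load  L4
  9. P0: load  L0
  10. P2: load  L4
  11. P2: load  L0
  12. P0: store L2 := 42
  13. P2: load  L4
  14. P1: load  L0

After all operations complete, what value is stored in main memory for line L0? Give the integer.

memory[L0] = 30

1. P1: store L2 := 53  bus=[BusRdX]  L2: P0=I P1=M P2=I  mem[L2]=50
2. P2: load  L4  bus=[BusRd]  L4: P0=I P1=I P2=E  mem[L4]=90
3. P1: load  L4  bus=[BusRd]  L4: P0=I P1=S P2=S  mem[L4]=90
4. P1: load  L2  bus=[-]  L2: P0=I P1=M P2=I  mem[L2]=50
5. P0: load  L2  bus=[BusRd,Flush]  L2: P0=S P1=S P2=I  mem[L2]=53
6. P0: load  L4  bus=[BusRd]  L4: P0=S P1=S P2=S  mem[L4]=90
7. P2: load  L0  bus=[BusRd]  L0: P0=I P1=I P2=E  mem[L0]=30
8. P1: load  L4  bus=[-]  L4: P0=S P1=S P2=S  mem[L4]=90
9. P0: load  L0  bus=[BusRd]  L0: P0=S P1=I P2=S  mem[L0]=30
10. P2: load  L4  bus=[-]  L4: P0=S P1=S P2=S  mem[L4]=90
11. P2: load  L0  bus=[-]  L0: P0=S P1=I P2=S  mem[L0]=30
12. P0: store L2 := 42  bus=[BusUpgr]  L2: P0=M P1=I P2=I  mem[L2]=53
13. P2: load  L4  bus=[-]  L4: P0=S P1=S P2=S  mem[L4]=90
14. P1: load  L0  bus=[BusRd]  L0: P0=S P1=S P2=S  mem[L0]=30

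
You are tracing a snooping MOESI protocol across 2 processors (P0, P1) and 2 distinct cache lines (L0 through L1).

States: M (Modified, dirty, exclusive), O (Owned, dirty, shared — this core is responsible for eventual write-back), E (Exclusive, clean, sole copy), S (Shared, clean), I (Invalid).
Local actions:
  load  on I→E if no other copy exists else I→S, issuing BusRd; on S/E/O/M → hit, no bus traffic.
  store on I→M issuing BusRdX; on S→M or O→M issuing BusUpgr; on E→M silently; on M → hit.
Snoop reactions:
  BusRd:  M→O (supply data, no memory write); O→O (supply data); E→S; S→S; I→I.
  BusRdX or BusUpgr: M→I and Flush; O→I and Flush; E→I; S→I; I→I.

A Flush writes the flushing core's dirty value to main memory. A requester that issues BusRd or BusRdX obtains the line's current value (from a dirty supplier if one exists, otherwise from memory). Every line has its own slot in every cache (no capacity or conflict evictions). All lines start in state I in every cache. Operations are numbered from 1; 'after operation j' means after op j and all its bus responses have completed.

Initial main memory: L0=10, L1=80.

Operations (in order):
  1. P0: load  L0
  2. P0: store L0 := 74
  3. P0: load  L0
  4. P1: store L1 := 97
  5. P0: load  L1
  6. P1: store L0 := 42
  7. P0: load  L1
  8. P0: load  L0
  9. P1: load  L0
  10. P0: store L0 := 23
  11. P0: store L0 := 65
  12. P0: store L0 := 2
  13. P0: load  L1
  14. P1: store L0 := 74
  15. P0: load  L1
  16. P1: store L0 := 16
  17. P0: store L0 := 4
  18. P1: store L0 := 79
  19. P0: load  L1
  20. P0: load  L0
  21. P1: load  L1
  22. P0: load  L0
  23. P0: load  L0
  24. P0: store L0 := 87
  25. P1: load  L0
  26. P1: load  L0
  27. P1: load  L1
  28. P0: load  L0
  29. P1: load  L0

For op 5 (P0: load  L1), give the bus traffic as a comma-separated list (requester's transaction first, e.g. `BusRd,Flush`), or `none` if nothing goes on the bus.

step 1: P0: load  L0  ⟶  EI  (L0)  txn=BusRd  M[L0]=10
step 2: P0: store L0 := 74  ⟶  MI  (L0)  txn=∅  M[L0]=10
step 3: P0: load  L0  ⟶  MI  (L0)  txn=∅  M[L0]=10
step 4: P1: store L1 := 97  ⟶  IM  (L1)  txn=BusRdX  M[L1]=80
step 5: P0: load  L1  ⟶  SO  (L1)  txn=BusRd  M[L1]=80
step 6: P1: store L0 := 42  ⟶  IM  (L0)  txn=BusRdX+Flush  M[L0]=74
step 7: P0: load  L1  ⟶  SO  (L1)  txn=∅  M[L1]=80
step 8: P0: load  L0  ⟶  SO  (L0)  txn=BusRd  M[L0]=74
step 9: P1: load  L0  ⟶  SO  (L0)  txn=∅  M[L0]=74
step 10: P0: store L0 := 23  ⟶  MI  (L0)  txn=BusUpgr+Flush  M[L0]=42
step 11: P0: store L0 := 65  ⟶  MI  (L0)  txn=∅  M[L0]=42
step 12: P0: store L0 := 2  ⟶  MI  (L0)  txn=∅  M[L0]=42
step 13: P0: load  L1  ⟶  SO  (L1)  txn=∅  M[L1]=80
step 14: P1: store L0 := 74  ⟶  IM  (L0)  txn=BusRdX+Flush  M[L0]=2
step 15: P0: load  L1  ⟶  SO  (L1)  txn=∅  M[L1]=80
step 16: P1: store L0 := 16  ⟶  IM  (L0)  txn=∅  M[L0]=2
step 17: P0: store L0 := 4  ⟶  MI  (L0)  txn=BusRdX+Flush  M[L0]=16
step 18: P1: store L0 := 79  ⟶  IM  (L0)  txn=BusRdX+Flush  M[L0]=4
step 19: P0: load  L1  ⟶  SO  (L1)  txn=∅  M[L1]=80
step 20: P0: load  L0  ⟶  SO  (L0)  txn=BusRd  M[L0]=4
step 21: P1: load  L1  ⟶  SO  (L1)  txn=∅  M[L1]=80
step 22: P0: load  L0  ⟶  SO  (L0)  txn=∅  M[L0]=4
step 23: P0: load  L0  ⟶  SO  (L0)  txn=∅  M[L0]=4
step 24: P0: store L0 := 87  ⟶  MI  (L0)  txn=BusUpgr+Flush  M[L0]=79
step 25: P1: load  L0  ⟶  OS  (L0)  txn=BusRd  M[L0]=79
step 26: P1: load  L0  ⟶  OS  (L0)  txn=∅  M[L0]=79
step 27: P1: load  L1  ⟶  SO  (L1)  txn=∅  M[L1]=80
step 28: P0: load  L0  ⟶  OS  (L0)  txn=∅  M[L0]=79
step 29: P1: load  L0  ⟶  OS  (L0)  txn=∅  M[L0]=79

bus = BusRd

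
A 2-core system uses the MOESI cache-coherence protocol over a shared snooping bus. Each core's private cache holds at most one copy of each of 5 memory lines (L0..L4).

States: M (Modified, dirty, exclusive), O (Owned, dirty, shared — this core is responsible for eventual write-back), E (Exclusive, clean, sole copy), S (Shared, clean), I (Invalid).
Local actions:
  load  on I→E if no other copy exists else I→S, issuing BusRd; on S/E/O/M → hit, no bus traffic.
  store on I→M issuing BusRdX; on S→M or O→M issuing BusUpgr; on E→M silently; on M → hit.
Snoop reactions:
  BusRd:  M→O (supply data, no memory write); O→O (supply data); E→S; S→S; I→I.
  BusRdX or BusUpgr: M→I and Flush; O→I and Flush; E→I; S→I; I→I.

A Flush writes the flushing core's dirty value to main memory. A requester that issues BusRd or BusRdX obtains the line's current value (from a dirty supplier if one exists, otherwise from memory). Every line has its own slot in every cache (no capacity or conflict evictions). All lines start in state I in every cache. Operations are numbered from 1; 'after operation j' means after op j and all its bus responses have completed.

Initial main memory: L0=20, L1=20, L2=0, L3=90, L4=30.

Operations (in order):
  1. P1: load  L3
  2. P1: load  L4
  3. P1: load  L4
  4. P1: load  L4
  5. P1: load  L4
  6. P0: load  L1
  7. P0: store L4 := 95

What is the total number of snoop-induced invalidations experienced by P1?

  op1 P1: load  L3 → I/E on L3; bus BusRd; mem=90
  op2 P1: load  L4 → I/E on L4; bus BusRd; mem=30
  op3 P1: load  L4 → I/E on L4; bus (none); mem=30
  op4 P1: load  L4 → I/E on L4; bus (none); mem=30
  op5 P1: load  L4 → I/E on L4; bus (none); mem=30
  op6 P0: load  L1 → E/I on L1; bus BusRd; mem=20
  op7 P0: store L4 := 95 → M/I on L4; bus BusRdX; mem=30

invalidations = 1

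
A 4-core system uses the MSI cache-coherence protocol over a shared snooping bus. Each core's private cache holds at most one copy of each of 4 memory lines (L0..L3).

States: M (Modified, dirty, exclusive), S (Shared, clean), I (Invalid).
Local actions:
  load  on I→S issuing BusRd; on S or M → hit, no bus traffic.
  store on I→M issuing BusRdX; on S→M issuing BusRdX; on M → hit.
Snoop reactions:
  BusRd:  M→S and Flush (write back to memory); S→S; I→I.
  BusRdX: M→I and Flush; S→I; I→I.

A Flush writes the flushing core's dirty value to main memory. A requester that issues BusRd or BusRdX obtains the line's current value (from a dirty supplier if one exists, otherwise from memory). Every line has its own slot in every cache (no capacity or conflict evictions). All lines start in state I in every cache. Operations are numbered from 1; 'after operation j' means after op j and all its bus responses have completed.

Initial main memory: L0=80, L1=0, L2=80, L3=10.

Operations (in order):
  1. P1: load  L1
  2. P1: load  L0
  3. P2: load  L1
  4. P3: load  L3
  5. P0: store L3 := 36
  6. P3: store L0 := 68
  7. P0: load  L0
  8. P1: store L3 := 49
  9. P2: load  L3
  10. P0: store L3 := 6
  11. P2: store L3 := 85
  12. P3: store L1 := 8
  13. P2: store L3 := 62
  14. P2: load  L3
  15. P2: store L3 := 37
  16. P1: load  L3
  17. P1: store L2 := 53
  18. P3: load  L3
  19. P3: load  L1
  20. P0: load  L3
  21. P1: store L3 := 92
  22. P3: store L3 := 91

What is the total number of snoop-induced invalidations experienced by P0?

[1] P1: load  L1 | P0:I, P1:S(0), P2:I, P3:I | bus: BusRd
[2] P1: load  L0 | P0:I, P1:S(80), P2:I, P3:I | bus: BusRd
[3] P2: load  L1 | P0:I, P1:S(0), P2:S(0), P3:I | bus: BusRd
[4] P3: load  L3 | P0:I, P1:I, P2:I, P3:S(10) | bus: BusRd
[5] P0: store L3 := 36 | P0:M(36), P1:I, P2:I, P3:I | bus: BusRdX
[6] P3: store L0 := 68 | P0:I, P1:I, P2:I, P3:M(68) | bus: BusRdX
[7] P0: load  L0 | P0:S(68), P1:I, P2:I, P3:S(68) | bus: BusRd,Flush
[8] P1: store L3 := 49 | P0:I, P1:M(49), P2:I, P3:I | bus: BusRdX,Flush
[9] P2: load  L3 | P0:I, P1:S(49), P2:S(49), P3:I | bus: BusRd,Flush
[10] P0: store L3 := 6 | P0:M(6), P1:I, P2:I, P3:I | bus: BusRdX
[11] P2: store L3 := 85 | P0:I, P1:I, P2:M(85), P3:I | bus: BusRdX,Flush
[12] P3: store L1 := 8 | P0:I, P1:I, P2:I, P3:M(8) | bus: BusRdX
[13] P2: store L3 := 62 | P0:I, P1:I, P2:M(62), P3:I | bus: none
[14] P2: load  L3 | P0:I, P1:I, P2:M(62), P3:I | bus: none
[15] P2: store L3 := 37 | P0:I, P1:I, P2:M(37), P3:I | bus: none
[16] P1: load  L3 | P0:I, P1:S(37), P2:S(37), P3:I | bus: BusRd,Flush
[17] P1: store L2 := 53 | P0:I, P1:M(53), P2:I, P3:I | bus: BusRdX
[18] P3: load  L3 | P0:I, P1:S(37), P2:S(37), P3:S(37) | bus: BusRd
[19] P3: load  L1 | P0:I, P1:I, P2:I, P3:M(8) | bus: none
[20] P0: load  L3 | P0:S(37), P1:S(37), P2:S(37), P3:S(37) | bus: BusRd
[21] P1: store L3 := 92 | P0:I, P1:M(92), P2:I, P3:I | bus: BusRdX
[22] P3: store L3 := 91 | P0:I, P1:I, P2:I, P3:M(91) | bus: BusRdX,Flush

invalidations = 3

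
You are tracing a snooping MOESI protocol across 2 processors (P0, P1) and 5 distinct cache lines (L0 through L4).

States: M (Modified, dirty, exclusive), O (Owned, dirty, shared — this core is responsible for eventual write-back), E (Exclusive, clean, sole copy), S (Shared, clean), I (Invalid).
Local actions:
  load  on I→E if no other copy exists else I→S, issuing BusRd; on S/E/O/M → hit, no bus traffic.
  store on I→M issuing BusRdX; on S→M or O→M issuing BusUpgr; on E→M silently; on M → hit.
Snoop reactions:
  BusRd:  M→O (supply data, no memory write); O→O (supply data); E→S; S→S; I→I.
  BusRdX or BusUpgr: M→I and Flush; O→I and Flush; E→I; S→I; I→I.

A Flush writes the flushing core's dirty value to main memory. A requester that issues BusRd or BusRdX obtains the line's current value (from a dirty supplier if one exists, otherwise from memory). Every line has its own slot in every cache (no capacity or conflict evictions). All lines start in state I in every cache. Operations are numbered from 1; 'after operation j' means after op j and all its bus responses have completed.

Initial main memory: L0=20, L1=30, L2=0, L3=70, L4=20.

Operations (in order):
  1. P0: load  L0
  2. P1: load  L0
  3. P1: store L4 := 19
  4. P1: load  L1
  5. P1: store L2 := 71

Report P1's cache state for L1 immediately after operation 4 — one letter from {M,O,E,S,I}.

state = E

step 1: P0: load  L0  ⟶  EI  (L0)  txn=BusRd  M[L0]=20
step 2: P1: load  L0  ⟶  SS  (L0)  txn=BusRd  M[L0]=20
step 3: P1: store L4 := 19  ⟶  IM  (L4)  txn=BusRdX  M[L4]=20
step 4: P1: load  L1  ⟶  IE  (L1)  txn=BusRd  M[L1]=30
step 5: P1: store L2 := 71  ⟶  IM  (L2)  txn=BusRdX  M[L2]=0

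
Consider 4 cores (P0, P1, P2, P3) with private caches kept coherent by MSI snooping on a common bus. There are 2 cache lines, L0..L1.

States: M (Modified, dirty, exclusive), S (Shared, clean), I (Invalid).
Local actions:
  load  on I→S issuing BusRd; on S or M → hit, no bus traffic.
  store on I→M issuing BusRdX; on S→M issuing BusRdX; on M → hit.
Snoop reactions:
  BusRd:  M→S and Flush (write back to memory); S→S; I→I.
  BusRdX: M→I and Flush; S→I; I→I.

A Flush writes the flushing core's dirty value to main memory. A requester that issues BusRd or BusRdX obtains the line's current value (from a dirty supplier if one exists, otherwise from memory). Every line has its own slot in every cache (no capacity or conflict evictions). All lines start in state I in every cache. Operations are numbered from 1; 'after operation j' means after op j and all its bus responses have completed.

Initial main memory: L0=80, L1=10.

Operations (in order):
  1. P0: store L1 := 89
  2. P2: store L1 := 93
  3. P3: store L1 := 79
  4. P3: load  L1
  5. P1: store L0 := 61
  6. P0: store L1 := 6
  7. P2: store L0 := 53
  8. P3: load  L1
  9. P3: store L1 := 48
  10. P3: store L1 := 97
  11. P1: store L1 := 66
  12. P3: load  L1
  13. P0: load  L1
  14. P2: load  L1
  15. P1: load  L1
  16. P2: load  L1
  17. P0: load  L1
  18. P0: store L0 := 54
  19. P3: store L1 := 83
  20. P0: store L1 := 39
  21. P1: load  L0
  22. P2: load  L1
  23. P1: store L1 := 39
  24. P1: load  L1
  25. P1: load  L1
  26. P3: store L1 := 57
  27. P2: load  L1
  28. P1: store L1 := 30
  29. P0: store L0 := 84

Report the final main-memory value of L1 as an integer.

memory[L1] = 57

[1] P0: store L1 := 89 | P0:M(89), P1:I, P2:I, P3:I | bus: BusRdX
[2] P2: store L1 := 93 | P0:I, P1:I, P2:M(93), P3:I | bus: BusRdX,Flush
[3] P3: store L1 := 79 | P0:I, P1:I, P2:I, P3:M(79) | bus: BusRdX,Flush
[4] P3: load  L1 | P0:I, P1:I, P2:I, P3:M(79) | bus: none
[5] P1: store L0 := 61 | P0:I, P1:M(61), P2:I, P3:I | bus: BusRdX
[6] P0: store L1 := 6 | P0:M(6), P1:I, P2:I, P3:I | bus: BusRdX,Flush
[7] P2: store L0 := 53 | P0:I, P1:I, P2:M(53), P3:I | bus: BusRdX,Flush
[8] P3: load  L1 | P0:S(6), P1:I, P2:I, P3:S(6) | bus: BusRd,Flush
[9] P3: store L1 := 48 | P0:I, P1:I, P2:I, P3:M(48) | bus: BusRdX
[10] P3: store L1 := 97 | P0:I, P1:I, P2:I, P3:M(97) | bus: none
[11] P1: store L1 := 66 | P0:I, P1:M(66), P2:I, P3:I | bus: BusRdX,Flush
[12] P3: load  L1 | P0:I, P1:S(66), P2:I, P3:S(66) | bus: BusRd,Flush
[13] P0: load  L1 | P0:S(66), P1:S(66), P2:I, P3:S(66) | bus: BusRd
[14] P2: load  L1 | P0:S(66), P1:S(66), P2:S(66), P3:S(66) | bus: BusRd
[15] P1: load  L1 | P0:S(66), P1:S(66), P2:S(66), P3:S(66) | bus: none
[16] P2: load  L1 | P0:S(66), P1:S(66), P2:S(66), P3:S(66) | bus: none
[17] P0: load  L1 | P0:S(66), P1:S(66), P2:S(66), P3:S(66) | bus: none
[18] P0: store L0 := 54 | P0:M(54), P1:I, P2:I, P3:I | bus: BusRdX,Flush
[19] P3: store L1 := 83 | P0:I, P1:I, P2:I, P3:M(83) | bus: BusRdX
[20] P0: store L1 := 39 | P0:M(39), P1:I, P2:I, P3:I | bus: BusRdX,Flush
[21] P1: load  L0 | P0:S(54), P1:S(54), P2:I, P3:I | bus: BusRd,Flush
[22] P2: load  L1 | P0:S(39), P1:I, P2:S(39), P3:I | bus: BusRd,Flush
[23] P1: store L1 := 39 | P0:I, P1:M(39), P2:I, P3:I | bus: BusRdX
[24] P1: load  L1 | P0:I, P1:M(39), P2:I, P3:I | bus: none
[25] P1: load  L1 | P0:I, P1:M(39), P2:I, P3:I | bus: none
[26] P3: store L1 := 57 | P0:I, P1:I, P2:I, P3:M(57) | bus: BusRdX,Flush
[27] P2: load  L1 | P0:I, P1:I, P2:S(57), P3:S(57) | bus: BusRd,Flush
[28] P1: store L1 := 30 | P0:I, P1:M(30), P2:I, P3:I | bus: BusRdX
[29] P0: store L0 := 84 | P0:M(84), P1:I, P2:I, P3:I | bus: BusRdX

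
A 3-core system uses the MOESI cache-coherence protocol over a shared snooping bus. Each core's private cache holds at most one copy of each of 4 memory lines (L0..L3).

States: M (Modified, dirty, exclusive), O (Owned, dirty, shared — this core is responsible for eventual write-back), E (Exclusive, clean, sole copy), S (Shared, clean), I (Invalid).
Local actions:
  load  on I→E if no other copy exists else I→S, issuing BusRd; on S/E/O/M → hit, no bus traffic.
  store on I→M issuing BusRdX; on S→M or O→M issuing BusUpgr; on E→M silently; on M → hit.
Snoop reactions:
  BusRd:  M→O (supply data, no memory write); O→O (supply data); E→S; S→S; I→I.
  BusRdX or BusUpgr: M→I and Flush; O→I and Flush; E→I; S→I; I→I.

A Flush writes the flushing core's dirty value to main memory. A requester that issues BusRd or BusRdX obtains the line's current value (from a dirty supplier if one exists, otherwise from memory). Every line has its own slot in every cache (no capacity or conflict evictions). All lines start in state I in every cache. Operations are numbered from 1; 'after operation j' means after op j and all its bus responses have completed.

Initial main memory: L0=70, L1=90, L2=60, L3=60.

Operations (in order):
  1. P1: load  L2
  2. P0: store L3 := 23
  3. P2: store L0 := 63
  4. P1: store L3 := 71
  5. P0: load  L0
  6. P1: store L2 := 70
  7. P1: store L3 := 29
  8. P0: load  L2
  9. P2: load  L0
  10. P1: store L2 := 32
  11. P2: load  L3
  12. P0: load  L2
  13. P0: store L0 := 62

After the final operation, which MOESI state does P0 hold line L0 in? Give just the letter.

step 1: P1: load  L2  ⟶  IEI  (L2)  txn=BusRd  M[L2]=60
step 2: P0: store L3 := 23  ⟶  MII  (L3)  txn=BusRdX  M[L3]=60
step 3: P2: store L0 := 63  ⟶  IIM  (L0)  txn=BusRdX  M[L0]=70
step 4: P1: store L3 := 71  ⟶  IMI  (L3)  txn=BusRdX+Flush  M[L3]=23
step 5: P0: load  L0  ⟶  SIO  (L0)  txn=BusRd  M[L0]=70
step 6: P1: store L2 := 70  ⟶  IMI  (L2)  txn=∅  M[L2]=60
step 7: P1: store L3 := 29  ⟶  IMI  (L3)  txn=∅  M[L3]=23
step 8: P0: load  L2  ⟶  SOI  (L2)  txn=BusRd  M[L2]=60
step 9: P2: load  L0  ⟶  SIO  (L0)  txn=∅  M[L0]=70
step 10: P1: store L2 := 32  ⟶  IMI  (L2)  txn=BusUpgr  M[L2]=60
step 11: P2: load  L3  ⟶  IOS  (L3)  txn=BusRd  M[L3]=23
step 12: P0: load  L2  ⟶  SOI  (L2)  txn=BusRd  M[L2]=60
step 13: P0: store L0 := 62  ⟶  MII  (L0)  txn=BusUpgr+Flush  M[L0]=63

state = M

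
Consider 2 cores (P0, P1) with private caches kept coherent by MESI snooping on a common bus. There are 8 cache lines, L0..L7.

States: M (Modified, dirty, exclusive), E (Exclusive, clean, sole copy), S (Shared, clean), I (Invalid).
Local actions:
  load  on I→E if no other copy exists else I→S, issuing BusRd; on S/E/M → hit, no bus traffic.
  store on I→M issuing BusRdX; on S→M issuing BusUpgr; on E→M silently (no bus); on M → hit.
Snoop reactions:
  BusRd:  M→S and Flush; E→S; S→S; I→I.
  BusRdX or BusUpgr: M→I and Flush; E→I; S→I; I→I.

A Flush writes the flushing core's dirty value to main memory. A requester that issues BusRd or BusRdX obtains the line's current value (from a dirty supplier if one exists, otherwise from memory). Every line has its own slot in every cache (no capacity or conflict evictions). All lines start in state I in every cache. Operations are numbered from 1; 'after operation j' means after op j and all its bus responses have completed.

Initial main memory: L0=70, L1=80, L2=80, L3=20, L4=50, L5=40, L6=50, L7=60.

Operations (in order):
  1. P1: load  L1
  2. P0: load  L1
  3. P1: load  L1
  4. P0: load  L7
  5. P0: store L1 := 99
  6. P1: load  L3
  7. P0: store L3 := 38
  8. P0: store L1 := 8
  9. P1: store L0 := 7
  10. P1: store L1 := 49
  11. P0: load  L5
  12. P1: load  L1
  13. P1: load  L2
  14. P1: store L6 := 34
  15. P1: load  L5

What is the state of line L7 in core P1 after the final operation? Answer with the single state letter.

state = I

  op1 P1: load  L1 → I/E on L1; bus BusRd; mem=80
  op2 P0: load  L1 → S/S on L1; bus BusRd; mem=80
  op3 P1: load  L1 → S/S on L1; bus (none); mem=80
  op4 P0: load  L7 → E/I on L7; bus BusRd; mem=60
  op5 P0: store L1 := 99 → M/I on L1; bus BusUpgr; mem=80
  op6 P1: load  L3 → I/E on L3; bus BusRd; mem=20
  op7 P0: store L3 := 38 → M/I on L3; bus BusRdX; mem=20
  op8 P0: store L1 := 8 → M/I on L1; bus (none); mem=80
  op9 P1: store L0 := 7 → I/M on L0; bus BusRdX; mem=70
  op10 P1: store L1 := 49 → I/M on L1; bus BusRdX Flush; mem=8
  op11 P0: load  L5 → E/I on L5; bus BusRd; mem=40
  op12 P1: load  L1 → I/M on L1; bus (none); mem=8
  op13 P1: load  L2 → I/E on L2; bus BusRd; mem=80
  op14 P1: store L6 := 34 → I/M on L6; bus BusRdX; mem=50
  op15 P1: load  L5 → S/S on L5; bus BusRd; mem=40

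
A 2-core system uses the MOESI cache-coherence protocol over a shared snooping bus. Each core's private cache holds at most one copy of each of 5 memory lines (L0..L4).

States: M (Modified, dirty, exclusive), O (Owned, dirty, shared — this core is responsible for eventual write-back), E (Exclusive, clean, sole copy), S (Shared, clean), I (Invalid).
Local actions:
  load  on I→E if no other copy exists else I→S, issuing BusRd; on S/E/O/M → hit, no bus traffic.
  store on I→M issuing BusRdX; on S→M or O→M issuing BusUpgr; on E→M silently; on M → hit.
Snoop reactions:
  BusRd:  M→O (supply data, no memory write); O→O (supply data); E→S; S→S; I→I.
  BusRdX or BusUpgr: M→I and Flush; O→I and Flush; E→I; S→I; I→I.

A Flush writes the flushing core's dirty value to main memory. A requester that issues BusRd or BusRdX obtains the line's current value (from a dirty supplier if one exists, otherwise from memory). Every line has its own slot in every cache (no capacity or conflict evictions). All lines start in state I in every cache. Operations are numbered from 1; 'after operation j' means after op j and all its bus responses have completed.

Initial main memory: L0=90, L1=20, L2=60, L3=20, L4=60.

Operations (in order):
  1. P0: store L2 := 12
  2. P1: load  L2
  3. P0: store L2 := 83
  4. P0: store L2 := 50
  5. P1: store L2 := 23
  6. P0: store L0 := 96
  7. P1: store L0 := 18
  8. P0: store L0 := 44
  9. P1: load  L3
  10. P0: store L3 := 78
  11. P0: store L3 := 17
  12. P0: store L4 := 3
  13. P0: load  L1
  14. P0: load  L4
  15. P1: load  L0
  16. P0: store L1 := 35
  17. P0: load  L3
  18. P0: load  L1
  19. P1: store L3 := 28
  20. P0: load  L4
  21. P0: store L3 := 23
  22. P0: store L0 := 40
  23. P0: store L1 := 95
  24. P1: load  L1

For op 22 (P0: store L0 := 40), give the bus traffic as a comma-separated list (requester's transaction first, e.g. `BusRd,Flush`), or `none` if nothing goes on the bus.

step 1: P0: store L2 := 12  ⟶  MI  (L2)  txn=BusRdX  M[L2]=60
step 2: P1: load  L2  ⟶  OS  (L2)  txn=BusRd  M[L2]=60
step 3: P0: store L2 := 83  ⟶  MI  (L2)  txn=BusUpgr  M[L2]=60
step 4: P0: store L2 := 50  ⟶  MI  (L2)  txn=∅  M[L2]=60
step 5: P1: store L2 := 23  ⟶  IM  (L2)  txn=BusRdX+Flush  M[L2]=50
step 6: P0: store L0 := 96  ⟶  MI  (L0)  txn=BusRdX  M[L0]=90
step 7: P1: store L0 := 18  ⟶  IM  (L0)  txn=BusRdX+Flush  M[L0]=96
step 8: P0: store L0 := 44  ⟶  MI  (L0)  txn=BusRdX+Flush  M[L0]=18
step 9: P1: load  L3  ⟶  IE  (L3)  txn=BusRd  M[L3]=20
step 10: P0: store L3 := 78  ⟶  MI  (L3)  txn=BusRdX  M[L3]=20
step 11: P0: store L3 := 17  ⟶  MI  (L3)  txn=∅  M[L3]=20
step 12: P0: store L4 := 3  ⟶  MI  (L4)  txn=BusRdX  M[L4]=60
step 13: P0: load  L1  ⟶  EI  (L1)  txn=BusRd  M[L1]=20
step 14: P0: load  L4  ⟶  MI  (L4)  txn=∅  M[L4]=60
step 15: P1: load  L0  ⟶  OS  (L0)  txn=BusRd  M[L0]=18
step 16: P0: store L1 := 35  ⟶  MI  (L1)  txn=∅  M[L1]=20
step 17: P0: load  L3  ⟶  MI  (L3)  txn=∅  M[L3]=20
step 18: P0: load  L1  ⟶  MI  (L1)  txn=∅  M[L1]=20
step 19: P1: store L3 := 28  ⟶  IM  (L3)  txn=BusRdX+Flush  M[L3]=17
step 20: P0: load  L4  ⟶  MI  (L4)  txn=∅  M[L4]=60
step 21: P0: store L3 := 23  ⟶  MI  (L3)  txn=BusRdX+Flush  M[L3]=28
step 22: P0: store L0 := 40  ⟶  MI  (L0)  txn=BusUpgr  M[L0]=18
step 23: P0: store L1 := 95  ⟶  MI  (L1)  txn=∅  M[L1]=20
step 24: P1: load  L1  ⟶  OS  (L1)  txn=BusRd  M[L1]=20

bus = BusUpgr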